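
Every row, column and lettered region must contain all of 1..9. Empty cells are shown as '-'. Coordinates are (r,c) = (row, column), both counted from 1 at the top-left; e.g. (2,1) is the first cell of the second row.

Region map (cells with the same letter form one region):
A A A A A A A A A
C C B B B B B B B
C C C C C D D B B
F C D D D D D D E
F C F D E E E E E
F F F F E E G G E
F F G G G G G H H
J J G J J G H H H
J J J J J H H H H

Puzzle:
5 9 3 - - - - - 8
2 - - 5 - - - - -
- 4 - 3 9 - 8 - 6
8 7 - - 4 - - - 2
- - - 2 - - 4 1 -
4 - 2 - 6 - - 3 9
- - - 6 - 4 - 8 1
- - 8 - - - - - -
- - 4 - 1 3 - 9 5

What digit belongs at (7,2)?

(3,1) = 1 (sole candidate).
(3,3) = 5 (sole candidate).
(3,6) = 7 (sole candidate).
(3,8) = 2 (sole candidate).
(2,2) = 6 (hidden single in row 2).
(5,2) = 8 (sole candidate).
(5,6) = 5 (sole candidate).
(6,6) = 8 (sole candidate).
(9,2) = 2 (sole candidate).
(2,5) = 8 (hidden single in row 2).
(4,7) = 3 (hidden single in row 4).
(2,9) = 3 (hidden single in row 2).
(5,9) = 7 (sole candidate).
(8,9) = 4 (sole candidate).
(5,5) = 3 (sole candidate).
(2,8) = 4 (hidden single in row 2).
(1,4) = 4 (hidden single in row 1).
(4,8) = 5 (hidden single in row 4).
(8,6) = 1 (hidden single in row 8).
(2,6) = 9 (sole candidate).
(4,6) = 6 (sole candidate).
(1,6) = 2 (sole candidate).
(1,5) = 7 (sole candidate).
(1,8) = 6 (sole candidate).
(8,5) = 5 (sole candidate).
(8,8) = 7 (sole candidate).
(9,7) = 6 (sole candidate).
(1,7) = 1 (sole candidate).
(2,7) = 7 (sole candidate).
(6,7) = 5 (sole candidate).
(7,5) = 2 (sole candidate).
(7,7) = 9 (sole candidate).
(8,2) = 3 (sole candidate).
(8,4) = 9 (sole candidate).
(8,7) = 2 (sole candidate).
(9,1) = 7 (sole candidate).
(9,4) = 8 (sole candidate).
(2,3) = 1 (sole candidate).
(4,3) = 9 (sole candidate).
(4,4) = 1 (sole candidate).
(5,3) = 6 (sole candidate).
(6,2) = 1 (sole candidate).
(6,4) = 7 (sole candidate).
(7,1) = 3 (sole candidate).
(7,2) = 5: row 7 has {1,2,3,4,6,8,9}; col 2 has {1,2,3,4,6,7,8,9}; region has {1,2,3,4,6,7,8} → only 5 remains.

5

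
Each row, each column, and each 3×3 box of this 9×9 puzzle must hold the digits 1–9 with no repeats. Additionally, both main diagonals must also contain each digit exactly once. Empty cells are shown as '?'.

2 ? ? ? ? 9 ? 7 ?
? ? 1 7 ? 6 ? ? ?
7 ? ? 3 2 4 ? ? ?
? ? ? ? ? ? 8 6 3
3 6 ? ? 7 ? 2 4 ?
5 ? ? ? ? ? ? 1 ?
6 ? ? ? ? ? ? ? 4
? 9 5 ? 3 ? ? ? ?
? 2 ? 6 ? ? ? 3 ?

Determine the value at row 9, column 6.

row 8, column 8 = 8 (sole candidate).
row 6, column 6 = 3 (sole candidate).
row 2, column 7 = 3 (hidden single in row 2).
row 6, column 5 = 6 (hidden single in row 6).
row 1, column 7 = 4 (hidden single in column 7).
row 5, column 9 = 5 (hidden single in box 6).
row 3, column 3 = 6 (hidden single in main diagonal).
row 1, column 9 = 6 (hidden single in row 1).
row 8, column 7 = 6 (hidden single in row 8).
row 2, column 1 = 9 (hidden single in box 1).
row 2, column 2 = 4 (hidden single in row 2).
row 9, column 1 = 8 (hidden single in column 1).
row 7, column 3 = 3 (sole candidate).
row 1, column 3 = 8 (sole candidate).
row 3, column 2 = 5 (sole candidate).
row 3, column 7 = 1 (sole candidate).
row 3, column 8 = 9 (sole candidate).
row 3, column 9 = 8 (sole candidate).
row 5, column 3 = 9 (sole candidate).
row 1, column 2 = 3 (sole candidate).
row 2, column 9 = 2 (sole candidate).
row 2, column 8 = 5 (sole candidate).
row 4, column 6 = 2 (sole candidate).
row 6, column 4 = 4 (sole candidate).
row 7, column 8 = 2 (sole candidate).
row 2, column 5 = 8 (sole candidate).
row 6, column 2 = 8 (hidden single in row 6).
row 6, column 3 = 2 (hidden single in row 6).
row 8, column 4 = 2 (hidden single in row 8).
row 8, column 1 = 4 (hidden single in row 8).
row 4, column 1 = 1 (sole candidate).
row 4, column 2 = 7 (sole candidate).
row 4, column 3 = 4 (sole candidate).
row 7, column 2 = 1 (sole candidate).
row 9, column 3 = 7 (sole candidate).
row 7, column 6 = 7 (hidden single in row 7).
row 8, column 6 = 1 (sole candidate).
row 8, column 9 = 7 (sole candidate).
row 9, column 6 = 5: row 9 has {2,3,6,7,8}; col 6 has {1,2,3,4,6,7,9}; box has {1,2,3,6,7} → only 5 remains.

5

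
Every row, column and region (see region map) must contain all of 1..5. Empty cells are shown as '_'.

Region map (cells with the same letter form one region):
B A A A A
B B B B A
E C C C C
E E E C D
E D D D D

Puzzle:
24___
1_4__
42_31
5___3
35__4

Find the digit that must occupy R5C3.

R1C5 = 5: row 1 has {2,4}; col 5 has {1,3,4}; region has {4} → only 5 remains.
R2C2 = 3: row 2 has {1,4}; col 2 has {2,4,5}; region has {1,2,4} → only 3 remains.
R2C4 = 5: row 2 has {1,3,4}; col 4 has {3}; region has {1,2,3,4} → only 5 remains.
R2C5 = 2: row 2 has {1,3,4,5}; col 5 has {1,3,4,5}; region has {4,5} → only 2 remains.
R3C3 = 5: row 3 has {1,2,3,4}; col 3 has {4}; region has {1,2,3} → only 5 remains.
R4C2 = 1: row 4 has {3,5}; col 2 has {2,3,4,5}; region has {3,4,5} → only 1 remains.
R4C3 = 2: row 4 has {1,3,5}; col 3 has {4,5}; region has {1,3,4,5} → only 2 remains.
R4C4 = 4: row 4 has {1,2,3,5}; col 4 has {3,5}; region has {1,2,3,5} → only 4 remains.
R5C3 = 1: row 5 has {3,4,5}; col 3 has {2,4,5}; region has {3,4,5} → only 1 remains.

1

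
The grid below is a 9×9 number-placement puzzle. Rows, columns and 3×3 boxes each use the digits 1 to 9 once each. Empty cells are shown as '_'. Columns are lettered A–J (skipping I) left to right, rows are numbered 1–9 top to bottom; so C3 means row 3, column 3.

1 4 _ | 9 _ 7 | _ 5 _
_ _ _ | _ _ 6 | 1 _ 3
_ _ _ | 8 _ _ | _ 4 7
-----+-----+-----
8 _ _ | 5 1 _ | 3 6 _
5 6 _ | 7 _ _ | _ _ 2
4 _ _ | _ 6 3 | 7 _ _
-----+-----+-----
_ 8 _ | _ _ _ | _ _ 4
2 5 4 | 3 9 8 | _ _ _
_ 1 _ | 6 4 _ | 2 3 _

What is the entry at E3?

2

J4 = 9 (sole candidate).
E5 = 8 (sole candidate).
G5 = 4 (sole candidate).
H5 = 1 (sole candidate).
D6 = 2 (sole candidate).
H6 = 8 (sole candidate).
J6 = 5 (sole candidate).
D7 = 1 (sole candidate).
G8 = 6 (sole candidate).
H8 = 7 (sole candidate).
J8 = 1 (sole candidate).
F9 = 5 (sole candidate).
J9 = 8 (sole candidate).
G1 = 8 (sole candidate).
J1 = 6 (sole candidate).
D2 = 4 (sole candidate).
G3 = 9 (sole candidate).
F4 = 4 (sole candidate).
F5 = 9 (sole candidate).
B6 = 9 (sole candidate).
C6 = 1 (sole candidate).
F7 = 2 (sole candidate).
G7 = 5 (sole candidate).
H7 = 9 (sole candidate).
H2 = 2 (sole candidate).
F3 = 1 (sole candidate).
C5 = 3 (sole candidate).
E7 = 7 (sole candidate).
C1 = 2 (sole candidate).
E1 = 3 (sole candidate).
B2 = 7 (sole candidate).
E2 = 5 (sole candidate).
B3 = 3 (sole candidate).
E3 = 2: row 3 has {1,3,4,7,8,9}; col 5 has {1,3,4,5,6,7,8,9}; box has {1,3,4,5,6,7,8,9} → only 2 remains.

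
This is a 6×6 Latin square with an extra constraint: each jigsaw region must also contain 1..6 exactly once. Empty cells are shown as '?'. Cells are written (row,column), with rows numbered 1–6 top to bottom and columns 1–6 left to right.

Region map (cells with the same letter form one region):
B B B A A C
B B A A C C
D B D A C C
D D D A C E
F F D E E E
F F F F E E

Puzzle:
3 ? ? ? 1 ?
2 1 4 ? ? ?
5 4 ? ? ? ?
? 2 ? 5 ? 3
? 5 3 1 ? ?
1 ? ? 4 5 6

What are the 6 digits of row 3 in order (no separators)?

(1,2) = 6 (sole candidate).
(1,3) = 5 (sole candidate).
(1,4) = 2 (sole candidate).
(1,6) = 4 (sole candidate).
(2,6) = 5 (sole candidate).
(4,5) = 6 (sole candidate).
(5,1) = 6 (sole candidate).
(5,6) = 2 (sole candidate).
(6,2) = 3 (sole candidate).
(6,3) = 2 (sole candidate).
(2,5) = 3 (sole candidate).
(3,5) = 2: row 3 has {4,5}; col 5 has {1,3,5,6}; region has {3,4,5,6} → only 2 remains.
(3,6) = 1: row 3 has {2,4,5}; col 6 has {2,3,4,5,6}; region has {2,3,4,5,6} → only 1 remains.
(4,1) = 4 (sole candidate).
(4,3) = 1 (sole candidate).
(5,5) = 4 (sole candidate).
(2,4) = 6 (sole candidate).
(3,3) = 6: row 3 has {1,2,4,5}; col 3 has {1,2,3,4,5}; region has {1,2,3,4,5} → only 6 remains.
(3,4) = 3: row 3 has {1,2,4,5,6}; col 4 has {1,2,4,5,6}; region has {1,2,4,5,6} → only 3 remains.

546321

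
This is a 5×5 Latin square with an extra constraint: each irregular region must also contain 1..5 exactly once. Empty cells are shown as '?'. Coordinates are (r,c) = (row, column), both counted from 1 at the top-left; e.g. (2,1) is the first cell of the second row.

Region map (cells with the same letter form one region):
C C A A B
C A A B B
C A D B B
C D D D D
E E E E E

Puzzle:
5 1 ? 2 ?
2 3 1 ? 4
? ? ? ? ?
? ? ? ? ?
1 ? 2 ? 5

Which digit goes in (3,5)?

(1,3) = 4: row 1 has {1,2,5}; col 3 has {1,2}; region has {1,2,3} → only 4 remains.
(1,5) = 3: row 1 has {1,2,4,5}; col 5 has {4,5}; region has {4} → only 3 remains.
(2,4) = 5: row 2 has {1,2,3,4}; col 4 has {2}; region has {3,4} → only 5 remains.
(3,2) = 5: row 3 has {}; col 2 has {1,3}; region has {1,2,3,4} → only 5 remains.
(3,3) = 3: row 3 has {5}; col 3 has {1,2,4}; region has {} → only 3 remains.
(3,4) = 1: row 3 has {3,5}; col 4 has {2,5}; region has {3,4,5} → only 1 remains.
(3,5) = 2: row 3 has {1,3,5}; col 5 has {3,4,5}; region has {1,3,4,5} → only 2 remains.

2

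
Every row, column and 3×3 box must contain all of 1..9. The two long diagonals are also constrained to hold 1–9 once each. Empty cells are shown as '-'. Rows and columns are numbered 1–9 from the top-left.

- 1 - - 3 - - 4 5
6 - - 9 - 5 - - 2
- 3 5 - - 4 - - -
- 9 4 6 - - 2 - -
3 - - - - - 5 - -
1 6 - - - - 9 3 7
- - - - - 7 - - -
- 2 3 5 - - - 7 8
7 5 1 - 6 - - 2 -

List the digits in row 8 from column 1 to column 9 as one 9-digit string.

923541678

row 4, column 9 = 1: row 4 has {2,4,6,9}; col 9 has {2,5,7,8}; box has {2,3,5,7,9} → only 1 remains.
row 4, column 8 = 8: row 4 has {1,2,4,6,9}; col 8 has {2,3,4,7}; box has {1,2,3,5,7,9} → only 8 remains.
row 5, column 8 = 6: row 5 has {3,5}; col 8 has {2,3,4,7,8}; box has {1,2,3,5,7,8,9} → only 6 remains.
row 5, column 9 = 4: row 5 has {3,5,6}; col 9 has {1,2,5,7,8}; box has {1,2,3,5,6,7,8,9} → only 4 remains.
row 2, column 8 = 1: row 2 has {2,5,6,9}; col 8 has {2,3,4,6,7,8}; box has {2,4,5}; anti-diagonal has {2,5,7} → only 1 remains.
row 3, column 8 = 9: row 3 has {3,4,5}; col 8 has {1,2,3,4,6,7,8}; box has {1,2,4,5} → only 9 remains.
row 3, column 9 = 6: row 3 has {3,4,5,9}; col 9 has {1,2,4,5,7,8}; box has {1,2,4,5,9} → only 6 remains.
row 4, column 1 = 5: row 4 has {1,2,4,6,8,9}; col 1 has {1,3,6,7}; box has {1,3,4,6,9} → only 5 remains.
row 4, column 5 = 7: row 4 has {1,2,4,5,6,8,9}; col 5 has {3,6}; box has {6} → only 7 remains.
row 4, column 6 = 3: row 4 has {1,2,4,5,6,7,8,9}; col 6 has {4,5,7}; box has {6,7}; anti-diagonal has {1,2,5,7} → only 3 remains.
row 7, column 8 = 5: row 7 has {7}; col 8 has {1,2,3,4,6,7,8,9}; box has {2,7,8} → only 5 remains.
row 2, column 5 = 8: row 2 has {1,2,5,6,9}; col 5 has {3,6,7}; box has {3,4,5,9} → only 8 remains.
row 3, column 7 = 8: row 3 has {3,4,5,6,9}; col 7 has {2,5,9}; box has {1,2,4,5,6,9}; anti-diagonal has {1,2,3,5,7} → only 8 remains.
row 5, column 5 = 9: row 5 has {3,4,5,6}; col 5 has {3,6,7,8}; box has {3,6,7}; main diagonal has {5,6,7}; anti-diagonal has {1,2,3,5,7,8} → only 9 remains.
row 6, column 4 = 4: row 6 has {1,3,6,7,9}; col 4 has {5,6,9}; box has {3,6,7,9}; anti-diagonal has {1,2,3,5,7,8,9} → only 4 remains.
row 7, column 3 = 6: row 7 has {5,7}; col 3 has {1,3,4,5}; box has {1,2,3,5,7}; anti-diagonal has {1,2,3,4,5,7,8,9} → only 6 remains.
row 9, column 9 = 3: row 9 has {1,2,5,6,7}; col 9 has {1,2,4,5,6,7,8}; box has {2,5,7,8}; main diagonal has {5,6,7,9} → only 3 remains.
row 1, column 7 = 7: row 1 has {1,3,4,5}; col 7 has {2,5,8,9}; box has {1,2,4,5,6,8,9} → only 7 remains.
row 2, column 2 = 4: row 2 has {1,2,5,6,8,9}; col 2 has {1,2,3,5,6,9}; box has {1,3,5,6}; main diagonal has {3,5,6,7,9} → only 4 remains.
row 2, column 3 = 7: row 2 has {1,2,4,5,6,8,9}; col 3 has {1,3,4,5,6}; box has {1,3,4,5,6} → only 7 remains.
row 2, column 7 = 3: row 2 has {1,2,4,5,6,7,8,9}; col 7 has {2,5,7,8,9}; box has {1,2,4,5,6,7,8,9} → only 3 remains.
row 3, column 1 = 2: row 3 has {3,4,5,6,8,9}; col 1 has {1,3,5,6,7}; box has {1,3,4,5,6,7} → only 2 remains.
row 3, column 5 = 1: row 3 has {2,3,4,5,6,8,9}; col 5 has {3,6,7,8,9}; box has {3,4,5,8,9} → only 1 remains.
row 7, column 2 = 8: row 7 has {5,6,7}; col 2 has {1,2,3,4,5,6,9}; box has {1,2,3,5,6,7} → only 8 remains.
row 7, column 7 = 1: row 7 has {5,6,7,8}; col 7 has {2,3,5,7,8,9}; box has {2,3,5,7,8}; main diagonal has {3,4,5,6,7,9} → only 1 remains.
row 7, column 9 = 9: row 7 has {1,5,6,7,8}; col 9 has {1,2,3,4,5,6,7,8}; box has {1,2,3,5,7,8} → only 9 remains.
row 8, column 5 = 4: row 8 has {2,3,5,7,8}; col 5 has {1,3,6,7,8,9}; box has {5,6,7} → only 4 remains.
row 8, column 7 = 6: row 8 has {2,3,4,5,7,8}; col 7 has {1,2,3,5,7,8,9}; box has {1,2,3,5,7,8,9} → only 6 remains.
row 9, column 4 = 8: row 9 has {1,2,3,5,6,7}; col 4 has {4,5,6,9}; box has {4,5,6,7} → only 8 remains.
row 9, column 6 = 9: row 9 has {1,2,3,5,6,7,8}; col 6 has {3,4,5,7}; box has {4,5,6,7,8} → only 9 remains.
row 9, column 7 = 4: row 9 has {1,2,3,5,6,7,8,9}; col 7 has {1,2,3,5,6,7,8,9}; box has {1,2,3,5,6,7,8,9} → only 4 remains.
row 1, column 1 = 8: row 1 has {1,3,4,5,7}; col 1 has {1,2,3,5,6,7}; box has {1,2,3,4,5,6,7}; main diagonal has {1,3,4,5,6,7,9} → only 8 remains.
row 1, column 3 = 9: row 1 has {1,3,4,5,7,8}; col 3 has {1,3,4,5,6,7}; box has {1,2,3,4,5,6,7,8} → only 9 remains.
row 1, column 4 = 2: row 1 has {1,3,4,5,7,8,9}; col 4 has {4,5,6,8,9}; box has {1,3,4,5,8,9} → only 2 remains.
row 1, column 6 = 6: row 1 has {1,2,3,4,5,7,8,9}; col 6 has {3,4,5,7,9}; box has {1,2,3,4,5,8,9} → only 6 remains.
row 3, column 4 = 7: row 3 has {1,2,3,4,5,6,8,9}; col 4 has {2,4,5,6,8,9}; box has {1,2,3,4,5,6,8,9} → only 7 remains.
row 5, column 2 = 7: row 5 has {3,4,5,6,9}; col 2 has {1,2,3,4,5,6,8,9}; box has {1,3,4,5,6,9} → only 7 remains.
row 5, column 4 = 1: row 5 has {3,4,5,6,7,9}; col 4 has {2,4,5,6,7,8,9}; box has {3,4,6,7,9} → only 1 remains.
row 6, column 6 = 2: row 6 has {1,3,4,6,7,9}; col 6 has {3,4,5,6,7,9}; box has {1,3,4,6,7,9}; main diagonal has {1,3,4,5,6,7,8,9} → only 2 remains.
row 7, column 1 = 4: row 7 has {1,5,6,7,8,9}; col 1 has {1,2,3,5,6,7,8}; box has {1,2,3,5,6,7,8} → only 4 remains.
row 7, column 4 = 3: row 7 has {1,4,5,6,7,8,9}; col 4 has {1,2,4,5,6,7,8,9}; box has {4,5,6,7,8,9} → only 3 remains.
row 7, column 5 = 2: row 7 has {1,3,4,5,6,7,8,9}; col 5 has {1,3,4,6,7,8,9}; box has {3,4,5,6,7,8,9} → only 2 remains.
row 8, column 1 = 9: row 8 has {2,3,4,5,6,7,8}; col 1 has {1,2,3,4,5,6,7,8}; box has {1,2,3,4,5,6,7,8} → only 9 remains.
row 8, column 6 = 1: row 8 has {2,3,4,5,6,7,8,9}; col 6 has {2,3,4,5,6,7,9}; box has {2,3,4,5,6,7,8,9} → only 1 remains.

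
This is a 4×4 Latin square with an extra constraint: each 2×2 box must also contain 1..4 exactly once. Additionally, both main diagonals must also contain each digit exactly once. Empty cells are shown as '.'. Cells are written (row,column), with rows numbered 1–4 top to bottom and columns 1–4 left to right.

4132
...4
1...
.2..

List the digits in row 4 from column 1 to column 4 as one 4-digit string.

3241

(2,2) = 3 (sole candidate).
(2,3) = 1 (sole candidate).
(3,2) = 4 (sole candidate).
(3,3) = 2 (sole candidate).
(3,4) = 3 (sole candidate).
(4,1) = 3: row 4 has {2}; col 1 has {1,4}; box has {1,2,4}; anti-diagonal has {1,2,4} → only 3 remains.
(4,3) = 4: row 4 has {2,3}; col 3 has {1,2,3}; box has {2,3} → only 4 remains.
(4,4) = 1: row 4 has {2,3,4}; col 4 has {2,3,4}; box has {2,3,4}; main diagonal has {2,3,4} → only 1 remains.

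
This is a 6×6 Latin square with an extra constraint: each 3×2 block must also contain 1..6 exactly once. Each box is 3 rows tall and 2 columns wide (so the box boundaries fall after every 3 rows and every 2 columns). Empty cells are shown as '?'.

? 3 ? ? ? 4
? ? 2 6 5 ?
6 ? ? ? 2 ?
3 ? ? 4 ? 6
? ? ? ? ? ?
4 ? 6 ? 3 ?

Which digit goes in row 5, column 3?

row 2, column 1 = 1 (sole candidate).
row 2, column 2 = 4 (sole candidate).
row 2, column 6 = 3 (sole candidate).
row 3, column 2 = 5 (sole candidate).
row 3, column 6 = 1 (sole candidate).
row 4, column 5 = 1 (sole candidate).
row 5, column 5 = 4 (sole candidate).
row 1, column 1 = 2 (sole candidate).
row 1, column 5 = 6 (sole candidate).
row 3, column 4 = 3 (sole candidate).
row 4, column 2 = 2 (sole candidate).
row 4, column 3 = 5 (sole candidate).
row 5, column 1 = 5 (sole candidate).
row 5, column 6 = 2 (sole candidate).
row 6, column 2 = 1 (sole candidate).
row 6, column 4 = 2 (sole candidate).
row 6, column 6 = 5 (sole candidate).
row 1, column 3 = 1 (sole candidate).
row 1, column 4 = 5 (sole candidate).
row 3, column 3 = 4 (sole candidate).
row 5, column 2 = 6 (sole candidate).
row 5, column 3 = 3: row 5 has {2,4,5,6}; col 3 has {1,2,4,5,6}; box has {2,4,5,6} → only 3 remains.

3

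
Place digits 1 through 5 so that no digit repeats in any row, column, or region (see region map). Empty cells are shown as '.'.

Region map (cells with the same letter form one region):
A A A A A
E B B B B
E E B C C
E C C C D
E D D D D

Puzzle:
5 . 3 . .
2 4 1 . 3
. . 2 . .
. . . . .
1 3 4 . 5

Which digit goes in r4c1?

r2c4 = 5 (sole candidate).
r3c2 = 5 (sole candidate).
r4c3 = 5 (sole candidate).
r5c4 = 2 (sole candidate).
r4c5 = 1 (sole candidate).
r3c5 = 4 (sole candidate).
r4c2 = 2 (sole candidate).
r4c4 = 3 (sole candidate).
r1c2 = 1 (sole candidate).
r1c4 = 4 (sole candidate).
r1c5 = 2 (sole candidate).
r3c1 = 3 (sole candidate).
r3c4 = 1 (sole candidate).
r4c1 = 4: row 4 has {1,2,3,5}; col 1 has {1,2,3,5}; region has {1,2,3,5} → only 4 remains.

4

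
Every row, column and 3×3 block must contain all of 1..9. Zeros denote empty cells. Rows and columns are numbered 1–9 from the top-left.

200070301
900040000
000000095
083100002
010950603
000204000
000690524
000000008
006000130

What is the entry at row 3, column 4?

row 4, column 5 = 6: row 4 has {1,2,3,8}; col 5 has {4,5,7,9}; box has {1,2,4,5,9} → only 6 remains.
row 4, column 6 = 7: row 4 has {1,2,3,6,8}; col 6 has {4}; box has {1,2,4,5,6,9} → only 7 remains.
row 5, column 6 = 8: row 5 has {1,3,5,6,9}; col 6 has {4,7}; box has {1,2,4,5,6,7,9} → only 8 remains.
row 6, column 5 = 3: row 6 has {2,4}; col 5 has {4,5,6,7,9}; box has {1,2,4,5,6,7,8,9} → only 3 remains.
row 1, column 6 = 9: in row 1, 9 can only go here (every other open cell in that row sees a 9).
row 4, column 7 = 9: in row 4, 9 can only go here (every other open cell in that row sees a 9).
row 6, column 9 = 7: row 6 has {2,3,4}; col 9 has {1,2,3,4,5,8}; box has {2,3,6,9} → only 7 remains.
row 8, column 7 = 7: row 8 has {8}; col 7 has {1,3,5,6,9}; box has {1,2,3,4,5,8} → only 7 remains.
row 8, column 8 = 6: row 8 has {7,8}; col 8 has {2,3,9}; box has {1,2,3,4,5,7,8} → only 6 remains.
row 9, column 9 = 9: row 9 has {1,3,6}; col 9 has {1,2,3,4,5,7,8}; box has {1,2,3,4,5,6,7,8} → only 9 remains.
row 2, column 9 = 6: row 2 has {4,9}; col 9 has {1,2,3,4,5,7,8,9}; box has {1,3,5,9} → only 6 remains.
row 5, column 8 = 4: row 5 has {1,3,5,6,8,9}; col 8 has {2,3,6,9}; box has {2,3,6,7,9} → only 4 remains.
row 6, column 7 = 8: row 6 has {2,3,4,7}; col 7 has {1,3,5,6,7,9}; box has {2,3,4,6,7,9} → only 8 remains.
row 1, column 8 = 8: row 1 has {1,2,3,7,9}; col 8 has {2,3,4,6,9}; box has {1,3,5,6,9} → only 8 remains.
row 2, column 7 = 2: row 2 has {4,6,9}; col 7 has {1,3,5,6,7,8,9}; box has {1,3,5,6,8,9} → only 2 remains.
row 2, column 8 = 7: row 2 has {2,4,6,9}; col 8 has {2,3,4,6,8,9}; box has {1,2,3,5,6,8,9} → only 7 remains.
row 3, column 7 = 4: row 3 has {5,9}; col 7 has {1,2,3,5,6,7,8,9}; box has {1,2,3,5,6,7,8,9} → only 4 remains.
row 4, column 8 = 5: row 4 has {1,2,3,6,7,8,9}; col 8 has {2,3,4,6,7,8,9}; box has {2,3,4,6,7,8,9} → only 5 remains.
row 5, column 1 = 7: row 5 has {1,3,4,5,6,8,9}; col 1 has {2,9}; box has {1,3,8} → only 7 remains.
row 5, column 3 = 2: row 5 has {1,3,4,5,6,7,8,9}; col 3 has {3,6}; box has {1,3,7,8} → only 2 remains.
row 6, column 8 = 1: row 6 has {2,3,4,7,8}; col 8 has {2,3,4,5,6,7,8,9}; box has {2,3,4,5,6,7,8,9} → only 1 remains.
row 1, column 4 = 5: row 1 has {1,2,3,7,8,9}; col 4 has {1,2,6,9}; box has {4,7,9} → only 5 remains.
row 4, column 1 = 4: row 4 has {1,2,3,5,6,7,8,9}; col 1 has {2,7,9}; box has {1,2,3,7,8} → only 4 remains.
row 1, column 3 = 4: row 1 has {1,2,3,5,7,8,9}; col 3 has {2,3,6}; box has {2,9} → only 4 remains.
row 1, column 2 = 6: row 1 has {1,2,3,4,5,7,8,9}; col 2 has {1,8}; box has {2,4,9} → only 6 remains.
row 3, column 6 = 6: in row 3, 6 can only go here (every other open cell in that row sees a 6).
row 3, column 5 = 2: in row 3, 2 can only go here (every other open cell in that row sees a 2).
row 8, column 5 = 1: row 8 has {6,7,8}; col 5 has {2,3,4,5,6,7,9}; box has {6,9} → only 1 remains.
row 9, column 5 = 8: row 9 has {1,3,6,9}; col 5 has {1,2,3,4,5,6,7,9}; box has {1,6,9} → only 8 remains.
row 7, column 6 = 3: row 7 has {2,4,5,6,9}; col 6 has {4,6,7,8,9}; box has {1,6,8,9} → only 3 remains.
row 8, column 4 = 4: row 8 has {1,6,7,8}; col 4 has {1,2,5,6,9}; box has {1,3,6,8,9} → only 4 remains.
row 9, column 1 = 5: row 9 has {1,3,6,8,9}; col 1 has {2,4,7,9}; box has {6} → only 5 remains.
row 9, column 4 = 7: row 9 has {1,3,5,6,8,9}; col 4 has {1,2,4,5,6,9}; box has {1,3,4,6,8,9} → only 7 remains.
row 9, column 6 = 2: row 9 has {1,3,5,6,7,8,9}; col 6 has {3,4,6,7,8,9}; box has {1,3,4,6,7,8,9} → only 2 remains.
row 2, column 6 = 1: row 2 has {2,4,6,7,9}; col 6 has {2,3,4,6,7,8,9}; box has {2,4,5,6,7,9} → only 1 remains.
row 6, column 1 = 6: row 6 has {1,2,3,4,7,8}; col 1 has {2,4,5,7,9}; box has {1,2,3,4,7,8} → only 6 remains.
row 7, column 2 = 7: row 7 has {2,3,4,5,6,9}; col 2 has {1,6,8}; box has {5,6} → only 7 remains.
row 8, column 1 = 3: row 8 has {1,4,6,7,8}; col 1 has {2,4,5,6,7,9}; box has {5,6,7} → only 3 remains.
row 8, column 3 = 9: row 8 has {1,3,4,6,7,8}; col 3 has {2,3,4,6}; box has {3,5,6,7} → only 9 remains.
row 8, column 6 = 5: row 8 has {1,3,4,6,7,8,9}; col 6 has {1,2,3,4,6,7,8,9}; box has {1,2,3,4,6,7,8,9} → only 5 remains.
row 9, column 2 = 4: row 9 has {1,2,3,5,6,7,8,9}; col 2 has {1,6,7,8}; box has {3,5,6,7,9} → only 4 remains.
row 3, column 2 = 3: row 3 has {2,4,5,6,9}; col 2 has {1,4,6,7,8}; box has {2,4,6,9} → only 3 remains.
row 3, column 4 = 8: row 3 has {2,3,4,5,6,9}; col 4 has {1,2,4,5,6,7,9}; box has {1,2,4,5,6,7,9} → only 8 remains.

8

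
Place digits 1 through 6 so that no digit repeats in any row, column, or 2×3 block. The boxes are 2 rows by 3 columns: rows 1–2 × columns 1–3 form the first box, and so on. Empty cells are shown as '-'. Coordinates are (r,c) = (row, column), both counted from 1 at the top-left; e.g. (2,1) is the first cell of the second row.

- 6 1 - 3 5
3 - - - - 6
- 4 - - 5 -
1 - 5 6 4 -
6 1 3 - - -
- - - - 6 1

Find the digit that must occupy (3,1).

2

(3,1) = 2: row 3 has {4,5}; col 1 has {1,3,6}; box has {1,4,5} → only 2 remains.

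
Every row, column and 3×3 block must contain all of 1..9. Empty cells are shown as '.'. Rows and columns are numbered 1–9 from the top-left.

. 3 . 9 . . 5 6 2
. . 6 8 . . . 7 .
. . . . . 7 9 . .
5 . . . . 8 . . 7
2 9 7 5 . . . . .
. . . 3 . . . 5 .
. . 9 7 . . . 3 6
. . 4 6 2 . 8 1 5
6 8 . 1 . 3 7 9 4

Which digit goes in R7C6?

4

R7C1 = 1: row 7 has {3,6,7,9}; col 1 has {2,5,6}; box has {4,6,8,9} → only 1 remains.
R7C7 = 2: row 7 has {1,3,6,7,9}; col 7 has {5,7,8,9}; box has {1,3,4,5,6,7,8,9} → only 2 remains.
R8C2 = 7: row 8 has {1,2,4,5,6,8}; col 2 has {3,8,9}; box has {1,4,6,8,9} → only 7 remains.
R8C6 = 9: row 8 has {1,2,4,5,6,7,8}; col 6 has {3,7,8}; box has {1,2,3,6,7} → only 9 remains.
R9C5 = 5: row 9 has {1,3,4,6,7,8,9}; col 5 has {2}; box has {1,2,3,6,7,9} → only 5 remains.
R7C2 = 5: row 7 has {1,2,3,6,7,9}; col 2 has {3,7,8,9}; box has {1,4,6,7,8,9} → only 5 remains.
R7C6 = 4: row 7 has {1,2,3,5,6,7,9}; col 6 has {3,7,8,9}; box has {1,2,3,5,6,7,9} → only 4 remains.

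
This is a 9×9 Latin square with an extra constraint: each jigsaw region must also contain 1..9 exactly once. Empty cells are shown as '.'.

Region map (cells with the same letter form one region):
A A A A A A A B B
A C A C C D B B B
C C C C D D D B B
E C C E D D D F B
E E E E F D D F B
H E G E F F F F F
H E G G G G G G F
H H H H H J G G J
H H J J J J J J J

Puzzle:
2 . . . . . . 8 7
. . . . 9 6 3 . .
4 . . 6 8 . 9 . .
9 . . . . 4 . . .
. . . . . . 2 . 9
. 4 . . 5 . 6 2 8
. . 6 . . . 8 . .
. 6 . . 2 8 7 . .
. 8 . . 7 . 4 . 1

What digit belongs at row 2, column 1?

row 1, column 5 = 6 (hidden single in row 1).
row 4, column 9 = 6 (hidden single in row 4).
row 5, column 1 = 6 (hidden single in row 5).
row 9, column 8 = 6 (hidden single in row 9).
row 2, column 1 = 8: in column 1, 8 can only go here (every other open cell in that column sees an 8).

8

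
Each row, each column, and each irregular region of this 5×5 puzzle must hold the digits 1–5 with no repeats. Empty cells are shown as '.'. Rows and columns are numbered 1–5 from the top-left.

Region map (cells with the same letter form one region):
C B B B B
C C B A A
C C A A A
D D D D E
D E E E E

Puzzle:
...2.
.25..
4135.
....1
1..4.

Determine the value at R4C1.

R2C1 = 3: row 2 has {2,5}; col 1 has {1,4}; region has {1,2,4} → only 3 remains.
R2C4 = 1: row 2 has {2,3,5}; col 4 has {2,4,5}; region has {3,5} → only 1 remains.
R2C5 = 4: row 2 has {1,2,3,5}; col 5 has {1}; region has {1,3,5} → only 4 remains.
R3C5 = 2: row 3 has {1,3,4,5}; col 5 has {1,4}; region has {1,3,4,5} → only 2 remains.
R4C4 = 3: row 4 has {1}; col 4 has {1,2,4,5}; region has {1} → only 3 remains.
R5C3 = 2: row 5 has {1,4}; col 3 has {3,5}; region has {1,4} → only 2 remains.
R1C1 = 5: row 1 has {2}; col 1 has {1,3,4}; region has {1,2,3,4} → only 5 remains.
R1C5 = 3: row 1 has {2,5}; col 5 has {1,2,4}; region has {2,5} → only 3 remains.
R4C1 = 2: row 4 has {1,3}; col 1 has {1,3,4,5}; region has {1,3} → only 2 remains.

2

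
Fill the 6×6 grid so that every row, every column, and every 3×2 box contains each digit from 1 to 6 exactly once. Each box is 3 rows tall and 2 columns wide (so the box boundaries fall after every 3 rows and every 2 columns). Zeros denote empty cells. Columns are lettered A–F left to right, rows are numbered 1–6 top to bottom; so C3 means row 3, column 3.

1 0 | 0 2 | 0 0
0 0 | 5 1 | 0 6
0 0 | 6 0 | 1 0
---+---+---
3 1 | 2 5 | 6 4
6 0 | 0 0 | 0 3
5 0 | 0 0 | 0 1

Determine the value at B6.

F1 = 5 (sole candidate).
F3 = 2 (sole candidate).
D5 = 4 (sole candidate).
C6 = 3 (sole candidate).
D6 = 6 (sole candidate).
E6 = 2 (sole candidate).
C1 = 4 (sole candidate).
E1 = 3 (sole candidate).
E2 = 4 (sole candidate).
A3 = 4 (sole candidate).
D3 = 3 (sole candidate).
B5 = 2 (sole candidate).
C5 = 1 (sole candidate).
E5 = 5 (sole candidate).
B6 = 4: row 6 has {1,2,3,5,6}; col 2 has {1,2}; box has {1,2,3,5,6} → only 4 remains.

4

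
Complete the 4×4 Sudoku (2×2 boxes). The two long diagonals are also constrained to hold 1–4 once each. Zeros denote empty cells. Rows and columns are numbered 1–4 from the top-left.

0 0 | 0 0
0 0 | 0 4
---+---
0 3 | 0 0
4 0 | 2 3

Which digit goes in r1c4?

r2c3 = 1: row 2 has {4}; col 3 has {2}; box has {4}; anti-diagonal has {3,4} → only 1 remains.
r3c3 = 4: row 3 has {3}; col 3 has {1,2}; box has {2,3}; main diagonal has {3} → only 4 remains.
r3c4 = 1: row 3 has {3,4}; col 4 has {3,4}; box has {2,3,4} → only 1 remains.
r4c2 = 1: row 4 has {2,3,4}; col 2 has {3}; box has {3,4} → only 1 remains.
r1c3 = 3: row 1 has {}; col 3 has {1,2,4}; box has {1,4} → only 3 remains.
r1c4 = 2: row 1 has {3}; col 4 has {1,3,4}; box has {1,3,4}; anti-diagonal has {1,3,4} → only 2 remains.

2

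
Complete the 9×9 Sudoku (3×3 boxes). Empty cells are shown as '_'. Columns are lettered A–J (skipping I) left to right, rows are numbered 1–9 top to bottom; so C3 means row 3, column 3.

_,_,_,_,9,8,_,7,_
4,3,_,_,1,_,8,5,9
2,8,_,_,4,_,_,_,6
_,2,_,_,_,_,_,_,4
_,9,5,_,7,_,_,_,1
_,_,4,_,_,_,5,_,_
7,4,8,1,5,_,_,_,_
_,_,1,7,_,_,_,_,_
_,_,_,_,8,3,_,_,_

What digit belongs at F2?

6

C1 = 6 (sole candidate).
C2 = 7 (sole candidate).
C3 = 9 (sole candidate).
C4 = 3 (sole candidate).
E4 = 6 (sole candidate).
E8 = 2 (sole candidate).
C9 = 2 (sole candidate).
E6 = 3 (sole candidate).
G1 = 4 (hidden single in row 1).
F3 = 7 (hidden single in row 3).
D3 = 5 (hidden single in row 3).
F4 = 5 (hidden single in row 4).
G4 = 7 (hidden single in row 4).
A4 = 1 (hidden single in row 4).
A1 = 5 (sole candidate).
B1 = 1 (sole candidate).
F6 = 1 (hidden single in row 6).
B6 = 7 (hidden single in row 6).
J9 = 7 (hidden single in row 9).
B9 = 5 (hidden single in row 9).
B8 = 6 (sole candidate).
A9 = 9 (sole candidate).
A8 = 3 (sole candidate).
G8 = 9 (sole candidate).
F8 = 4 (sole candidate).
H8 = 8 (sole candidate).
J8 = 5 (sole candidate).
D9 = 6 (sole candidate).
G9 = 1 (sole candidate).
H9 = 4 (sole candidate).
D2 = 2 (sole candidate).
F2 = 6: row 2 has {1,2,3,4,5,7,8,9}; col 6 has {1,3,4,5,7,8}; box has {1,2,4,5,7,8,9} → only 6 remains.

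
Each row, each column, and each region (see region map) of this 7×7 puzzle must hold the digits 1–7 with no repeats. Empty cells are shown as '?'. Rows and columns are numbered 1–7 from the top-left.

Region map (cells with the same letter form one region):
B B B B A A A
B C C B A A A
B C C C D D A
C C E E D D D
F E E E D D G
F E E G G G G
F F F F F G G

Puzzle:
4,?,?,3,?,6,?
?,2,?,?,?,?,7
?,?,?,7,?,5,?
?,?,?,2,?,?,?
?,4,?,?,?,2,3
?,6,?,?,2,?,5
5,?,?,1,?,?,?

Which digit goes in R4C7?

1

R5C4 = 5: row 5 has {2,3,4}; col 4 has {1,2,3,7}; region has {2,4,6} → only 5 remains.
R6C4 = 4: row 6 has {2,5,6}; col 4 has {1,2,3,5,7}; region has {2,3,5} → only 4 remains.
R7C6 = 7: row 7 has {1,5}; col 6 has {2,5,6}; region has {2,3,4,5} → only 7 remains.
R7C7 = 6: row 7 has {1,5,7}; col 7 has {3,5,7}; region has {2,3,4,5,7} → only 6 remains.
R2C4 = 6: row 2 has {2,7}; col 4 has {1,2,3,4,5,7}; region has {3,4} → only 6 remains.
R6C6 = 1: row 6 has {2,4,5,6}; col 6 has {2,5,6,7}; region has {2,3,4,5,6,7} → only 1 remains.
R7C2 = 3: row 7 has {1,5,6,7}; col 2 has {2,4,6}; region has {1,5} → only 3 remains.
R7C5 = 4: row 7 has {1,3,5,6,7}; col 5 has {2}; region has {1,3,5} → only 4 remains.
R2C1 = 1: row 2 has {2,6,7}; col 1 has {4,5}; region has {3,4,6} → only 1 remains.
R3C1 = 2: row 3 has {5,7}; col 1 has {1,4,5}; region has {1,3,4,6} → only 2 remains.
R3C2 = 1: row 3 has {2,5,7}; col 2 has {2,3,4,6}; region has {2,7} → only 1 remains.
R3C7 = 4: row 3 has {1,2,5,7}; col 7 has {3,5,6,7}; region has {6,7} → only 4 remains.
R4C2 = 5: row 4 has {2}; col 2 has {1,2,3,4,6}; region has {1,2,7} → only 5 remains.
R4C7 = 1: row 4 has {2,5}; col 7 has {3,4,5,6,7}; region has {2,5} → only 1 remains.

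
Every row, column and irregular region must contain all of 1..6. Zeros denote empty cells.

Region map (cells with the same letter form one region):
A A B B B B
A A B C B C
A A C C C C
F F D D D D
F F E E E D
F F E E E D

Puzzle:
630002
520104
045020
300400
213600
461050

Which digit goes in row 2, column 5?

3

row 1, column 3 = 4 (sole candidate).
row 1, column 4 = 5 (sole candidate).
row 1, column 5 = 1 (sole candidate).
row 2, column 3 = 6 (sole candidate).
row 2, column 5 = 3: row 2 has {1,2,4,5,6}; col 5 has {1,2,5}; region has {1,2,4,5,6} → only 3 remains.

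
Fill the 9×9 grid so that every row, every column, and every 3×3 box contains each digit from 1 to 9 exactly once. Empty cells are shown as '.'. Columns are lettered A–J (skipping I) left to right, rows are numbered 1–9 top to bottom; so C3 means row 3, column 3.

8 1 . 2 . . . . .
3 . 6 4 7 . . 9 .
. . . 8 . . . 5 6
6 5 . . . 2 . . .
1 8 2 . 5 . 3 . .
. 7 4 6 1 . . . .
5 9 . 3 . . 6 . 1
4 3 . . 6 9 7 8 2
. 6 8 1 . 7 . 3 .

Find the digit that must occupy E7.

G1 = 4: row 1 has {1,2,8}; col 7 has {3,6,7}; box has {5,6,9} → only 4 remains.
H1 = 7: row 1 has {1,2,4,8}; col 8 has {3,5,8,9}; box has {4,5,6,9} → only 7 remains.
J1 = 3: row 1 has {1,2,4,7,8}; col 9 has {1,2,6}; box has {4,5,6,7,9} → only 3 remains.
B2 = 2: row 2 has {3,4,6,7,9}; col 2 has {1,3,5,6,7,8,9}; box has {1,3,6,8} → only 2 remains.
J2 = 8: row 2 has {2,3,4,6,7,9}; col 9 has {1,2,3,6}; box has {3,4,5,6,7,9} → only 8 remains.
B3 = 4: row 3 has {5,6,8}; col 2 has {1,2,3,5,6,7,8,9}; box has {1,2,3,6,8} → only 4 remains.
F5 = 4: row 5 has {1,2,3,5,8}; col 6 has {2,7,9}; box has {1,2,5,6} → only 4 remains.
H5 = 6: row 5 has {1,2,3,4,5,8}; col 8 has {3,5,7,8,9}; box has {3} → only 6 remains.
A6 = 9: row 6 has {1,4,6,7}; col 1 has {1,3,4,5,6,8}; box has {1,2,4,5,6,7,8} → only 9 remains.
H6 = 2: row 6 has {1,4,6,7,9}; col 8 has {3,5,6,7,8,9}; box has {3,6} → only 2 remains.
J6 = 5: row 6 has {1,2,4,6,7,9}; col 9 has {1,2,3,6,8}; box has {2,3,6} → only 5 remains.
C7 = 7: row 7 has {1,3,5,6,9}; col 3 has {2,4,6,8}; box has {3,4,5,6,8,9} → only 7 remains.
F7 = 8: row 7 has {1,3,5,6,7,9}; col 6 has {2,4,7,9}; box has {1,3,6,7,9} → only 8 remains.
H7 = 4: row 7 has {1,3,5,6,7,8,9}; col 8 has {2,3,5,6,7,8,9}; box has {1,2,3,6,7,8} → only 4 remains.
C8 = 1: row 8 has {2,3,4,6,7,8,9}; col 3 has {2,4,6,7,8}; box has {3,4,5,6,7,8,9} → only 1 remains.
D8 = 5: row 8 has {1,2,3,4,6,7,8,9}; col 4 has {1,2,3,4,6,8}; box has {1,3,6,7,8,9} → only 5 remains.
A9 = 2: row 9 has {1,3,6,7,8}; col 1 has {1,3,4,5,6,8,9}; box has {1,3,4,5,6,7,8,9} → only 2 remains.
E9 = 4: row 9 has {1,2,3,6,7,8}; col 5 has {1,5,6,7}; box has {1,3,5,6,7,8,9} → only 4 remains.
J9 = 9: row 9 has {1,2,3,4,6,7,8}; col 9 has {1,2,3,5,6,8}; box has {1,2,3,4,6,7,8} → only 9 remains.
E1 = 9: row 1 has {1,2,3,4,7,8}; col 5 has {1,4,5,6,7}; box has {2,4,7,8} → only 9 remains.
G2 = 1: row 2 has {2,3,4,6,7,8,9}; col 7 has {3,4,6,7}; box has {3,4,5,6,7,8,9} → only 1 remains.
A3 = 7: row 3 has {4,5,6,8}; col 1 has {1,2,3,4,5,6,8,9}; box has {1,2,3,4,6,8} → only 7 remains.
C3 = 9: row 3 has {4,5,6,7,8}; col 3 has {1,2,4,6,7,8}; box has {1,2,3,4,6,7,8} → only 9 remains.
E3 = 3: row 3 has {4,5,6,7,8,9}; col 5 has {1,4,5,6,7,9}; box has {2,4,7,8,9} → only 3 remains.
F3 = 1: row 3 has {3,4,5,6,7,8,9}; col 6 has {2,4,7,8,9}; box has {2,3,4,7,8,9} → only 1 remains.
G3 = 2: row 3 has {1,3,4,5,6,7,8,9}; col 7 has {1,3,4,6,7}; box has {1,3,4,5,6,7,8,9} → only 2 remains.
C4 = 3: row 4 has {2,5,6}; col 3 has {1,2,4,6,7,8,9}; box has {1,2,4,5,6,7,8,9} → only 3 remains.
E4 = 8: row 4 has {2,3,5,6}; col 5 has {1,3,4,5,6,7,9}; box has {1,2,4,5,6} → only 8 remains.
G4 = 9: row 4 has {2,3,5,6,8}; col 7 has {1,2,3,4,6,7}; box has {2,3,5,6} → only 9 remains.
H4 = 1: row 4 has {2,3,5,6,8,9}; col 8 has {2,3,4,5,6,7,8,9}; box has {2,3,5,6,9} → only 1 remains.
J5 = 7: row 5 has {1,2,3,4,5,6,8}; col 9 has {1,2,3,5,6,8,9}; box has {1,2,3,5,6,9} → only 7 remains.
F6 = 3: row 6 has {1,2,4,5,6,7,9}; col 6 has {1,2,4,7,8,9}; box has {1,2,4,5,6,8} → only 3 remains.
G6 = 8: row 6 has {1,2,3,4,5,6,7,9}; col 7 has {1,2,3,4,6,7,9}; box has {1,2,3,5,6,7,9} → only 8 remains.
E7 = 2: row 7 has {1,3,4,5,6,7,8,9}; col 5 has {1,3,4,5,6,7,8,9}; box has {1,3,4,5,6,7,8,9} → only 2 remains.

2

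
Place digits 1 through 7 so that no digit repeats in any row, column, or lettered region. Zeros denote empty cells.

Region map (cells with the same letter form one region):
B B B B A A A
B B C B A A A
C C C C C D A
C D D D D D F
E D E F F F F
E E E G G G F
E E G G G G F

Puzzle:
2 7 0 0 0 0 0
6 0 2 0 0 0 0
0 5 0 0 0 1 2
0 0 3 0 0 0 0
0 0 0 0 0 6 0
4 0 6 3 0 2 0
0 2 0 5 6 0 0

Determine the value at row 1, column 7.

6

row 5, column 2 = 4: row 5 has {6}; col 2 has {2,5,7}; region has {1,3} → only 4 remains.
row 6, column 2 = 1: row 6 has {2,3,4,6}; col 2 has {2,4,5,7}; region has {2,4,6} → only 1 remains.
row 6, column 5 = 7: row 6 has {1,2,3,4,6}; col 5 has {6}; region has {2,3,5,6} → only 7 remains.
row 6, column 7 = 5: row 6 has {1,2,3,4,6,7}; col 7 has {2}; region has {6} → only 5 remains.
row 7, column 6 = 4: row 7 has {2,5,6}; col 6 has {1,2,6}; region has {2,3,5,6,7} → only 4 remains.
row 2, column 2 = 3: row 2 has {2,6}; col 2 has {1,2,4,5,7}; region has {2,6,7} → only 3 remains.
row 4, column 2 = 6: row 4 has {3}; col 2 has {1,2,3,4,5,7}; region has {1,3,4} → only 6 remains.
row 7, column 3 = 1: row 7 has {2,4,5,6}; col 3 has {2,3,6}; region has {2,3,4,5,6,7} → only 1 remains.
row 1, column 7 = 6: in row 1, 6 can only go here (every other open cell in that row sees a 6).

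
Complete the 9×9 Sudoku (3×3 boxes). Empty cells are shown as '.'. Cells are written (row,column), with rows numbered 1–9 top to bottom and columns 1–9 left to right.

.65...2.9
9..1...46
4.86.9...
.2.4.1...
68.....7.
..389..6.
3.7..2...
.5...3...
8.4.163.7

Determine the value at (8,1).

2

(2,3) = 2 (sole candidate).
(4,3) = 9 (sole candidate).
(5,3) = 1 (sole candidate).
(5,6) = 5 (sole candidate).
(6,6) = 7 (sole candidate).
(8,3) = 6 (sole candidate).
(9,2) = 9 (sole candidate).
(9,4) = 5 (sole candidate).
(9,8) = 2 (sole candidate).
(2,6) = 8 (sole candidate).
(6,1) = 5 (sole candidate).
(6,2) = 4 (sole candidate).
(6,7) = 1 (sole candidate).
(6,9) = 2 (sole candidate).
(7,2) = 1 (sole candidate).
(7,4) = 9 (sole candidate).
(8,1) = 2: row 8 has {3,5,6}; col 1 has {3,4,5,6,8,9}; box has {1,3,4,5,6,7,8,9} → only 2 remains.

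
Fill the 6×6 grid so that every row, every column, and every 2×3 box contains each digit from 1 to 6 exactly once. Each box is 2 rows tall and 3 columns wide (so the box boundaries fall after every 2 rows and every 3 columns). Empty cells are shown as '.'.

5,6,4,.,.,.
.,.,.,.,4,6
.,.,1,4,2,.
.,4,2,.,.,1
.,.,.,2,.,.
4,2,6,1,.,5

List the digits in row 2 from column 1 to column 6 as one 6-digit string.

213546

r1c4 = 3: row 1 has {4,5,6}; col 4 has {1,2,4}; box has {4,6} → only 3 remains.
r1c5 = 1: row 1 has {3,4,5,6}; col 5 has {2,4}; box has {3,4,6} → only 1 remains.
r1c6 = 2: row 1 has {1,3,4,5,6}; col 6 has {1,5,6}; box has {1,3,4,6} → only 2 remains.
r2c3 = 3: row 2 has {4,6}; col 3 has {1,2,4,6}; box has {4,5,6} → only 3 remains.
r2c4 = 5: row 2 has {3,4,6}; col 4 has {1,2,3,4}; box has {1,2,3,4,6} → only 5 remains.
r3c6 = 3: row 3 has {1,2,4}; col 6 has {1,2,5,6}; box has {1,2,4} → only 3 remains.
r4c4 = 6: row 4 has {1,2,4}; col 4 has {1,2,3,4,5}; box has {1,2,3,4} → only 6 remains.
r4c5 = 5: row 4 has {1,2,4,6}; col 5 has {1,2,4}; box has {1,2,3,4,6} → only 5 remains.
r5c3 = 5: row 5 has {2}; col 3 has {1,2,3,4,6}; box has {2,4,6} → only 5 remains.
r5c6 = 4: row 5 has {2,5}; col 6 has {1,2,3,5,6}; box has {1,2,5} → only 4 remains.
r6c5 = 3: row 6 has {1,2,4,5,6}; col 5 has {1,2,4,5}; box has {1,2,4,5} → only 3 remains.
r2c2 = 1: row 2 has {3,4,5,6}; col 2 has {2,4,6}; box has {3,4,5,6} → only 1 remains.
r3c1 = 6: row 3 has {1,2,3,4}; col 1 has {4,5}; box has {1,2,4} → only 6 remains.
r3c2 = 5: row 3 has {1,2,3,4,6}; col 2 has {1,2,4,6}; box has {1,2,4,6} → only 5 remains.
r4c1 = 3: row 4 has {1,2,4,5,6}; col 1 has {4,5,6}; box has {1,2,4,5,6} → only 3 remains.
r5c1 = 1: row 5 has {2,4,5}; col 1 has {3,4,5,6}; box has {2,4,5,6} → only 1 remains.
r5c2 = 3: row 5 has {1,2,4,5}; col 2 has {1,2,4,5,6}; box has {1,2,4,5,6} → only 3 remains.
r5c5 = 6: row 5 has {1,2,3,4,5}; col 5 has {1,2,3,4,5}; box has {1,2,3,4,5} → only 6 remains.
r2c1 = 2: row 2 has {1,3,4,5,6}; col 1 has {1,3,4,5,6}; box has {1,3,4,5,6} → only 2 remains.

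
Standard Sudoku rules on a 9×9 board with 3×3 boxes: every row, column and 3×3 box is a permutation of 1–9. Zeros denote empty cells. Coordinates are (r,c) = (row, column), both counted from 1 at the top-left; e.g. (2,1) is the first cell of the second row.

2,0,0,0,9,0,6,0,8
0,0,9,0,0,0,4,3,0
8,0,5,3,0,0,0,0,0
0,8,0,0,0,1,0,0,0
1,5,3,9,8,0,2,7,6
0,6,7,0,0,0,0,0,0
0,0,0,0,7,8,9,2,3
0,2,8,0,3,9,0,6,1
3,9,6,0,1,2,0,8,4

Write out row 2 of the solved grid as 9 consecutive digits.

(5,6) = 4 (sole candidate).
(9,4) = 5 (sole candidate).
(9,7) = 7 (sole candidate).
(3,7) = 1 (sole candidate).
(3,8) = 9 (sole candidate).
(6,4) = 2 (sole candidate).
(6,5) = 5 (sole candidate).
(6,6) = 3 (sole candidate).
(6,7) = 8 (sole candidate).
(6,9) = 9 (sole candidate).
(8,4) = 4 (sole candidate).
(8,7) = 5 (sole candidate).
(1,8) = 5 (sole candidate).
(4,5) = 6 (sole candidate).
(4,7) = 3 (sole candidate).
(4,8) = 4 (sole candidate).
(4,9) = 5 (sole candidate).
(6,1) = 4 (sole candidate).
(6,8) = 1 (sole candidate).
(7,1) = 5 (sole candidate).
(7,4) = 6 (sole candidate).
(8,1) = 7 (sole candidate).
(1,6) = 7 (sole candidate).
(2,1) = 6: row 2 has {3,4,9}; col 1 has {1,2,3,4,5,7,8}; box has {2,5,8,9} → only 6 remains.
(2,5) = 2: row 2 has {3,4,6,9}; col 5 has {1,3,5,6,7,8,9}; box has {3,7,9} → only 2 remains.
(2,6) = 5: row 2 has {2,3,4,6,9}; col 6 has {1,2,3,4,7,8,9}; box has {2,3,7,9} → only 5 remains.
(2,9) = 7: row 2 has {2,3,4,5,6,9}; col 9 has {1,3,4,5,6,8,9}; box has {1,3,4,5,6,8,9} → only 7 remains.
(3,5) = 4 (sole candidate).
(3,6) = 6 (sole candidate).
(3,9) = 2 (sole candidate).
(4,1) = 9 (sole candidate).
(4,3) = 2 (sole candidate).
(4,4) = 7 (sole candidate).
(1,4) = 1 (sole candidate).
(2,2) = 1: row 2 has {2,3,4,5,6,7,9}; col 2 has {2,5,6,8,9}; box has {2,5,6,8,9} → only 1 remains.
(2,4) = 8: row 2 has {1,2,3,4,5,6,7,9}; col 4 has {1,2,3,4,5,6,7,9}; box has {1,2,3,4,5,6,7,9} → only 8 remains.

619825437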